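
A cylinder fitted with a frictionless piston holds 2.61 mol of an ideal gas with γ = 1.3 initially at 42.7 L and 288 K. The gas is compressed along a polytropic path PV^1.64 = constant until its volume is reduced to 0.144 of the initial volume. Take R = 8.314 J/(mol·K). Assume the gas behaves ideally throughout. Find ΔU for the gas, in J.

P₁ = nRT₁/V₁ = 2.61×8.314×288/42.7 = 146 kPa.
Polytropic n=1.64: T₂ = T₁(V₁/V₂)^(n−1) = 288×(6.94)^0.64 = 995 K; P₂ = P₁(V₁/V₂)^n = 3510 kPa.
For an ideal gas ΔU = nCvΔT with Cv = R/(γ−1) = 27.7 J/(mol·K).
ΔU = 2.61×27.7×(995−288) = 51200 J.

51200 J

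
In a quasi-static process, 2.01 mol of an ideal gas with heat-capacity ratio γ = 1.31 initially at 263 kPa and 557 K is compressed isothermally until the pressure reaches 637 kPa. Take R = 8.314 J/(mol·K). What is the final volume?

V₁ = nRT₁/P₁ = 2.01×8.314×557/263 = 35.4 L.
Isothermal: T stays 557 K; PV = const ⇒ V₂ = 14.6 L, P₂ = 637 kPa.

14.6 L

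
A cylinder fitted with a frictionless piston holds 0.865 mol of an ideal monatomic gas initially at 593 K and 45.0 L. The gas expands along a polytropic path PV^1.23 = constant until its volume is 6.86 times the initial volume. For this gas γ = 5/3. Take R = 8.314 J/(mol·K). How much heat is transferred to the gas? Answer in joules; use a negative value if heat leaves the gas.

P₁ = nRT₁/V₁ = 0.865×8.314×593/45.0 = 94.8 kPa.
Polytropic n=1.23: T₂ = T₁(V₁/V₂)^(n−1) = 593×(0.146)^0.23 = 381 K; P₂ = P₁(V₁/V₂)^n = 8.87 kPa.
W = (P₁V₁−P₂V₂)/(n−1) = (94.8×45.0−8.87×309)/0.23 = 6630 J.
ΔU = nCvΔT = 0.865×12.5×(381−593) = -2290 J.
Q = ΔU + W = 4350 J.

4350 J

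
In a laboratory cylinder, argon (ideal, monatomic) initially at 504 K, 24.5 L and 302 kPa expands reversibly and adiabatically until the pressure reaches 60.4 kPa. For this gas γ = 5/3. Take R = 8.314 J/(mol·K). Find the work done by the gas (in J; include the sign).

n = P₁V₁/(RT₁) = 302×24.5/(8.314×504) = 1.77 mol.
Adiabatic: T₂/T₁ = (P₂/P₁)^((γ−1)/γ) ⇒ T₂ = 504×(0.200)^0.400 = 265 K; V₂ = 64.3 L.
ΔU = nCvΔT = 1.77×12.5×(265−504) = -5270 J.
Q = 0 for an adiabatic process, so W = −ΔU = 5270 J.

5270 J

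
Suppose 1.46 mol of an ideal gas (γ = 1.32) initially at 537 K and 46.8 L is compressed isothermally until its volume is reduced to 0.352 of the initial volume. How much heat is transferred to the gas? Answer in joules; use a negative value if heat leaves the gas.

P₁ = nRT₁/V₁ = 1.46×8.314×537/46.8 = 139 kPa.
Isothermal: T stays 537 K; PV = const ⇒ V₂ = 16.5 L, P₂ = 396 kPa.
ΔU = 0 (ideal gas, T constant).
W = nRT ln(V₂/V₁) = 1.46×8.314×537×ln(0.352) = -6810 J.
Q = ΔU + W = -6810 J.

-6810 J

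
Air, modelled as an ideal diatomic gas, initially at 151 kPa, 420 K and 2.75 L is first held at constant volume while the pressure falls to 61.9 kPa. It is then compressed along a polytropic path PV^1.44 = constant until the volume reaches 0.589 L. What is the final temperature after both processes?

339 K

n = P₁V₁/(RT₁) = 151×2.75/(8.314×420) = 0.119 mol.
Step 1 — Isochoric: V stays 2.75 L; P/T = const ⇒ T₂ = 172 K, P₂ = 61.9 kPa.
W = 0 (no volume change).
ΔU = nCvΔT = 0.119×20.8×(172−420) = -613 J.
Q = ΔU = -613 J.
State after step 1: P = 61.9 kPa, V = 2.75 L, T = 172 K.
Step 2 — Polytropic n=1.44: T₂ = T₁(V₁/V₂)^(n−1) = 172×(4.67)^0.44 = 339 K; P₂ = P₁(V₁/V₂)^n = 569 kPa.
W = (P₁V₁−P₂V₂)/(n−1) = (61.9×2.75−569×0.589)/0.44 = -375 J.
ΔU = nCvΔT = 0.119×20.8×(339−172) = 413 J.
Q = ΔU + W = 37.5 J.
Net over both steps: W = -375 J, Q = -575 J, ΔU = -200 J.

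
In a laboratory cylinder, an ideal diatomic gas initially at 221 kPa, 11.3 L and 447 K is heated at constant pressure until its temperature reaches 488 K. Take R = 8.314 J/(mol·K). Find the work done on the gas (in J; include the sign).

-229 J

n = P₁V₁/(RT₁) = 221×11.3/(8.314×447) = 0.672 mol.
Isobaric: P stays 221 kPa; V/T = const ⇒ T₂ = 488 K, V₂ = 12.3 L.
W = PΔV = 221×(12.3−11.3) kPa·L = 229 J.
Work done on the gas = −W_by = -229 J.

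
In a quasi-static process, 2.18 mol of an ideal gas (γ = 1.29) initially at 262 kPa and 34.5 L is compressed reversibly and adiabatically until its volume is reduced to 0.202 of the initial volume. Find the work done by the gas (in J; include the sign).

-18400 J

T₁ = P₁V₁/(nR) = 262×34.5/(2.18×8.314) = 499 K.
Adiabatic: TV^(γ−1) = const ⇒ T₂ = 499×(4.95)^0.290 = 793 K; PV^γ = const ⇒ P₂ = 2060 kPa.
ΔU = nCvΔT = 2.18×28.7×(793−499) = 18400 J.
Q = 0 for an adiabatic process, so W = −ΔU = -18400 J.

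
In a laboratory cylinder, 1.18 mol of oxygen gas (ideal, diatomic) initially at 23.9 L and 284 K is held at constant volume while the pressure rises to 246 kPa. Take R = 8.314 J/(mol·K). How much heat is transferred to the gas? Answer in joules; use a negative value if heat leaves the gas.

7730 J

P₁ = nRT₁/V₁ = 1.18×8.314×284/23.9 = 117 kPa.
Isochoric: V stays 23.9 L; P/T = const ⇒ T₂ = 599 K, P₂ = 246 kPa.
W = 0 (no volume change).
ΔU = nCvΔT = 1.18×20.8×(599−284) = 7730 J.
Q = ΔU = 7730 J.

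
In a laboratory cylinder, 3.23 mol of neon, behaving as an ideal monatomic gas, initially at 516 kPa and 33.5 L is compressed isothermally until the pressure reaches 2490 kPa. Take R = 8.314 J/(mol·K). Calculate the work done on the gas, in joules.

27200 J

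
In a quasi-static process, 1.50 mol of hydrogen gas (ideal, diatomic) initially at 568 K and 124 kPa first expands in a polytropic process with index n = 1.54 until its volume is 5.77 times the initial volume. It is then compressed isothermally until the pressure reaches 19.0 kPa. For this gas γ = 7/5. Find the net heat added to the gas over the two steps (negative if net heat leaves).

V₁ = nRT₁/P₁ = 1.50×8.314×568/124 = 57.1 L.
Step 1 — Polytropic n=1.54: T₂ = T₁(V₁/V₂)^(n−1) = 568×(0.173)^0.54 = 220 K; P₂ = P₁(V₁/V₂)^n = 8.34 kPa.
W = (P₁V₁−P₂V₂)/(n−1) = (124×57.1−8.34×330)/0.54 = 8030 J.
ΔU = nCvΔT = 1.50×20.8×(220−568) = -10800 J.
Q = ΔU + W = -2810 J.
State after step 1: P = 8.34 kPa, V = 330 L, T = 220 K.
Step 2 — Isothermal: T stays 220 K; PV = const ⇒ V₂ = 145 L, P₂ = 19.0 kPa.
ΔU = 0 (ideal gas, T constant).
W = nRT ln(V₂/V₁) = 1.50×8.314×220×ln(0.439) = -2260 J.
Q = ΔU + W = -2260 J.
Net over both steps: W = 5760 J, Q = -5070 J, ΔU = -10800 J.

-5070 J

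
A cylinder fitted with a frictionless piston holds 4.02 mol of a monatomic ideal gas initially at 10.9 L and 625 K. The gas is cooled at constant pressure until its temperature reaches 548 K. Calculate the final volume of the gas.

P₁ = nRT₁/V₁ = 4.02×8.314×625/10.9 = 1920 kPa.
Isobaric: P stays 1920 kPa; V/T = const ⇒ T₂ = 548 K, V₂ = 9.56 L.

9.56 L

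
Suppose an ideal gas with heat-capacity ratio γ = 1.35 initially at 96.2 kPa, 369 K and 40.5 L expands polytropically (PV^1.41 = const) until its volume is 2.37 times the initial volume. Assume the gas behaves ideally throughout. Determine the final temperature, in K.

259 K

Polytropic n=1.41: T₂ = T₁(V₁/V₂)^(n−1) = 369×(0.422)^0.41 = 259 K; P₂ = P₁(V₁/V₂)^n = 28.5 kPa.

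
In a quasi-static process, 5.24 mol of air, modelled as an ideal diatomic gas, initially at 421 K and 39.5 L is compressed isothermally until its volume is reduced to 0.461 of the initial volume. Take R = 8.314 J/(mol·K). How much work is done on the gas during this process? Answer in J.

P₁ = nRT₁/V₁ = 5.24×8.314×421/39.5 = 464 kPa.
Isothermal: T stays 421 K; PV = const ⇒ V₂ = 18.2 L, P₂ = 1010 kPa.
W = nRT ln(V₂/V₁) = 5.24×8.314×421×ln(0.461) = -14200 J.
Work done on the gas = −W_by = 14200 J.

14200 J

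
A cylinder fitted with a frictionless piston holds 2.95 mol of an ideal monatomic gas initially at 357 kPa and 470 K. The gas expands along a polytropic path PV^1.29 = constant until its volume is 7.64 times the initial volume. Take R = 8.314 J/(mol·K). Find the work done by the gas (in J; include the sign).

17700 J

V₁ = nRT₁/P₁ = 2.95×8.314×470/357 = 32.3 L.
Polytropic n=1.29: T₂ = T₁(V₁/V₂)^(n−1) = 470×(0.131)^0.29 = 261 K; P₂ = P₁(V₁/V₂)^n = 25.9 kPa.
W = (P₁V₁−P₂V₂)/(n−1) = (357×32.3−25.9×247)/0.29 = 17700 J.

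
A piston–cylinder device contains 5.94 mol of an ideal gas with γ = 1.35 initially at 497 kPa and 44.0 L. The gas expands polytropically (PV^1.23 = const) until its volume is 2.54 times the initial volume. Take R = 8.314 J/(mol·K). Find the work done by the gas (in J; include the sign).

T₁ = P₁V₁/(nR) = 497×44.0/(5.94×8.314) = 443 K.
Polytropic n=1.23: T₂ = T₁(V₁/V₂)^(n−1) = 443×(0.394)^0.23 = 357 K; P₂ = P₁(V₁/V₂)^n = 158 kPa.
W = (P₁V₁−P₂V₂)/(n−1) = (497×44.0−158×112)/0.23 = 18300 J.

18300 J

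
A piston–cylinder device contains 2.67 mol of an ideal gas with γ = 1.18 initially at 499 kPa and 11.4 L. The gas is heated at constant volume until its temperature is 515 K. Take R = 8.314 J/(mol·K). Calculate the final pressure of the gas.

1000 kPa

T₁ = P₁V₁/(nR) = 499×11.4/(2.67×8.314) = 256 K.
Isochoric: V stays 11.4 L; P/T = const ⇒ T₂ = 515 K, P₂ = 1000 kPa.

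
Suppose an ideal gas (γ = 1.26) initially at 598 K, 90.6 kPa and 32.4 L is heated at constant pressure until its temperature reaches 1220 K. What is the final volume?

66.1 L

Isobaric: P stays 90.6 kPa; V/T = const ⇒ T₂ = 1220 K, V₂ = 66.1 L.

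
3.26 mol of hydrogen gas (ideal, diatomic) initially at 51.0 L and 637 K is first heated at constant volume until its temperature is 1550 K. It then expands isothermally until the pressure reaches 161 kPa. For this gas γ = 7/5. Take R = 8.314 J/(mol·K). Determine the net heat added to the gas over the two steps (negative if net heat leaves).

130000 J

P₁ = nRT₁/V₁ = 3.26×8.314×637/51.0 = 339 kPa.
Step 1 — Isochoric: V stays 51.0 L; P/T = const ⇒ T₂ = 1550 K, P₂ = 824 kPa.
W = 0 (no volume change).
ΔU = nCvΔT = 3.26×20.8×(1550−637) = 61900 J.
Q = ΔU = 61900 J.
State after step 1: P = 824 kPa, V = 51.0 L, T = 1550 K.
Step 2 — Isothermal: T stays 1550 K; PV = const ⇒ V₂ = 261 L, P₂ = 161 kPa.
ΔU = 0 (ideal gas, T constant).
W = nRT ln(V₂/V₁) = 3.26×8.314×1550×ln(5.12) = 68600 J.
Q = ΔU + W = 68600 J.
Net over both steps: W = 68600 J, Q = 130000 J, ΔU = 61900 J.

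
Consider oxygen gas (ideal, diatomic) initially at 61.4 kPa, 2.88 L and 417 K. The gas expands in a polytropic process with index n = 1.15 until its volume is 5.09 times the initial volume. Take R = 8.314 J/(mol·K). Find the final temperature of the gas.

327 K

Polytropic n=1.15: T₂ = T₁(V₁/V₂)^(n−1) = 417×(0.196)^0.15 = 327 K; P₂ = P₁(V₁/V₂)^n = 9.45 kPa.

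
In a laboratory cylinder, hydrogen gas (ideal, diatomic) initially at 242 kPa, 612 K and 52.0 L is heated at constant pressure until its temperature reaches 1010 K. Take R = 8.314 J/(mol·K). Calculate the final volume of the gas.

Isobaric: P stays 242 kPa; V/T = const ⇒ T₂ = 1010 K, V₂ = 85.8 L.

85.8 L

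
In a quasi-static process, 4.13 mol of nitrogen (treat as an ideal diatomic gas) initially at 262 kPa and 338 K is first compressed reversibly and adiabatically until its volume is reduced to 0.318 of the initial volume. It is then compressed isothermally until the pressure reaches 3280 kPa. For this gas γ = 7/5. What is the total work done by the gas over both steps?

V₁ = nRT₁/P₁ = 4.13×8.314×338/262 = 44.3 L.
Step 1 — Adiabatic: TV^(γ−1) = const ⇒ T₂ = 338×(3.14)^0.400 = 534 K; PV^γ = const ⇒ P₂ = 1300 kPa.
ΔU = nCvΔT = 4.13×20.8×(534−338) = 16900 J.
Q = 0 for an adiabatic process, so W = −ΔU = -16900 J.
State after step 1: P = 1300 kPa, V = 14.1 L, T = 534 K.
Step 2 — Isothermal: T stays 534 K; PV = const ⇒ V₂ = 5.60 L, P₂ = 3280 kPa.
ΔU = 0 (ideal gas, T constant).
W = nRT ln(V₂/V₁) = 4.13×8.314×534×ln(0.397) = -16900 J.
Q = ΔU + W = -16900 J.
Net over both steps: W = -33800 J, Q = -16900 J, ΔU = 16900 J.

-33800 J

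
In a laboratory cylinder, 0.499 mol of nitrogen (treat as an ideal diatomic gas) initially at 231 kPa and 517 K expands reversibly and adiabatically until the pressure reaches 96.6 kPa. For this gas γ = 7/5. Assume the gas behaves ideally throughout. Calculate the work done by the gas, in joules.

1180 J

V₁ = nRT₁/P₁ = 0.499×8.314×517/231 = 9.29 L.
Adiabatic: T₂/T₁ = (P₂/P₁)^((γ−1)/γ) ⇒ T₂ = 517×(0.418)^0.286 = 403 K; V₂ = 17.3 L.
ΔU = nCvΔT = 0.499×20.8×(403−517) = -1180 J.
Q = 0 for an adiabatic process, so W = −ΔU = 1180 J.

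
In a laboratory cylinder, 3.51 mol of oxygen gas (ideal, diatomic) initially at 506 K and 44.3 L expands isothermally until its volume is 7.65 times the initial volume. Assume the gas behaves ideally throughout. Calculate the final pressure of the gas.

P₁ = nRT₁/V₁ = 3.51×8.314×506/44.3 = 333 kPa.
Isothermal: T stays 506 K; PV = const ⇒ V₂ = 339 L, P₂ = 43.6 kPa.

43.6 kPa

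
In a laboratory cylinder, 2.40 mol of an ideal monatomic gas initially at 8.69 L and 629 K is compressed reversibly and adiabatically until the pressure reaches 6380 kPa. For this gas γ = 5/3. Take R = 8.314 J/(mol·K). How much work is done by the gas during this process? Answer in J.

-15300 J

P₁ = nRT₁/V₁ = 2.40×8.314×629/8.69 = 1440 kPa.
Adiabatic: T₂/T₁ = (P₂/P₁)^((γ−1)/γ) ⇒ T₂ = 629×(4.42)^0.400 = 1140 K; V₂ = 3.56 L.
ΔU = nCvΔT = 2.40×12.5×(1140−629) = 15300 J.
Q = 0 for an adiabatic process, so W = −ΔU = -15300 J.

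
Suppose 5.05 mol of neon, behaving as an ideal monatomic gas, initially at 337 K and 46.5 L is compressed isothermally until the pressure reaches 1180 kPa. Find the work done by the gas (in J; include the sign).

P₁ = nRT₁/V₁ = 5.05×8.314×337/46.5 = 304 kPa.
Isothermal: T stays 337 K; PV = const ⇒ V₂ = 12.0 L, P₂ = 1180 kPa.
W = nRT ln(V₂/V₁) = 5.05×8.314×337×ln(0.258) = -19200 J.

-19200 J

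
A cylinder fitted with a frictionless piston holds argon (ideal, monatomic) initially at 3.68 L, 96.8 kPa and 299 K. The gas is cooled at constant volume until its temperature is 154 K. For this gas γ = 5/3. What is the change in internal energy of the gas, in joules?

n = P₁V₁/(RT₁) = 96.8×3.68/(8.314×299) = 0.143 mol.
Isochoric: V stays 3.68 L; P/T = const ⇒ T₂ = 154 K, P₂ = 49.9 kPa.
For an ideal gas ΔU = nCvΔT with Cv = (3/2)R = 12.5 J/(mol·K).
ΔU = 0.143×12.5×(154−299) = -259 J.

-259 J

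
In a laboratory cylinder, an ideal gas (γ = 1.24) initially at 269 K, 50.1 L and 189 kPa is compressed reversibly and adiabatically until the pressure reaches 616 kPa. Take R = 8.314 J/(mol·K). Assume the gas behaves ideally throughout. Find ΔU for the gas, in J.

10100 J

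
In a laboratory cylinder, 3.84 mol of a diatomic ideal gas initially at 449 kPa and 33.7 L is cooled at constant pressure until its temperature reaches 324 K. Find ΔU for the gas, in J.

T₁ = P₁V₁/(nR) = 449×33.7/(3.84×8.314) = 474 K.
Isobaric: P stays 449 kPa; V/T = const ⇒ T₂ = 324 K, V₂ = 23.0 L.
For an ideal gas ΔU = nCvΔT with Cv = (5/2)R = 20.8 J/(mol·K).
ΔU = 3.84×20.8×(324−474) = -12000 J.

-12000 J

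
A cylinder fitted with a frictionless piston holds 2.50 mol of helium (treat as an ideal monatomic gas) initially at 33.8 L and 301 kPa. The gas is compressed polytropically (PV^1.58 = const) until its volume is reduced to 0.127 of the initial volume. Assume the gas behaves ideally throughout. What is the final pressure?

7840 kPa

T₁ = P₁V₁/(nR) = 301×33.8/(2.50×8.314) = 489 K.
Polytropic n=1.58: T₂ = T₁(V₁/V₂)^(n−1) = 489×(7.87)^0.58 = 1620 K; P₂ = P₁(V₁/V₂)^n = 7840 kPa.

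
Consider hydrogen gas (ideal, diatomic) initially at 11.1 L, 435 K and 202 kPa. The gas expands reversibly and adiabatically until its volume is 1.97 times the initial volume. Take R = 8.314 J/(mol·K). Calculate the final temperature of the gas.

332 K

Adiabatic: TV^(γ−1) = const ⇒ T₂ = 435×(0.508)^0.400 = 332 K; PV^γ = const ⇒ P₂ = 78.2 kPa.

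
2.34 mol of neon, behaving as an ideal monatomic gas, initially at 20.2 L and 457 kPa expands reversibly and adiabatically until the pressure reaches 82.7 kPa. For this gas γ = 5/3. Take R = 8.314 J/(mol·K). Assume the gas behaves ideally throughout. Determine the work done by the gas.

T₁ = P₁V₁/(nR) = 457×20.2/(2.34×8.314) = 475 K.
Adiabatic: T₂/T₁ = (P₂/P₁)^((γ−1)/γ) ⇒ T₂ = 475×(0.181)^0.400 = 239 K; V₂ = 56.3 L.
ΔU = nCvΔT = 2.34×12.5×(239−475) = -6860 J.
Q = 0 for an adiabatic process, so W = −ΔU = 6860 J.

6860 J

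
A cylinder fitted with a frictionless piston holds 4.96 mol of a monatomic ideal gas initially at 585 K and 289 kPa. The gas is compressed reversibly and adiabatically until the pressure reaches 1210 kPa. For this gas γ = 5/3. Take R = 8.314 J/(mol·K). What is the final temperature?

1040 K

V₁ = nRT₁/P₁ = 4.96×8.314×585/289 = 83.5 L.
Adiabatic: T₂/T₁ = (P₂/P₁)^((γ−1)/γ) ⇒ T₂ = 585×(4.19)^0.400 = 1040 K; V₂ = 35.4 L.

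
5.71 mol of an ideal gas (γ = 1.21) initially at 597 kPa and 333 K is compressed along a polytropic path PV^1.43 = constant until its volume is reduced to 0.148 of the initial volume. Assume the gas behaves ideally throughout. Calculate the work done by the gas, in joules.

-46800 J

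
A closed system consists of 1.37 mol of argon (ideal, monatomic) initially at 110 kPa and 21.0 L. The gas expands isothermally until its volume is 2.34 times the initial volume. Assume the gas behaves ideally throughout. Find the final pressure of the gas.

47.0 kPa

T₁ = P₁V₁/(nR) = 110×21.0/(1.37×8.314) = 203 K.
Isothermal: T stays 203 K; PV = const ⇒ V₂ = 49.1 L, P₂ = 47.0 kPa.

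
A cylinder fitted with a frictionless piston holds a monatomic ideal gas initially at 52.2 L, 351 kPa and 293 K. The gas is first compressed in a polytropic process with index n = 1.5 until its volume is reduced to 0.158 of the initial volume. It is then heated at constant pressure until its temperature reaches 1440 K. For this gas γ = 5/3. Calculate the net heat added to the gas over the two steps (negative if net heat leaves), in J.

n = P₁V₁/(RT₁) = 351×52.2/(8.314×293) = 7.52 mol.
Step 1 — Polytropic n=1.5: T₂ = T₁(V₁/V₂)^(n−1) = 293×(6.33)^0.50 = 737 K; P₂ = P₁(V₁/V₂)^n = 5590 kPa.
W = (P₁V₁−P₂V₂)/(n−1) = (351×52.2−5590×8.25)/0.50 = -55500 J.
ΔU = nCvΔT = 7.52×12.5×(737−293) = 41700 J.
Q = ΔU + W = -13900 J.
State after step 1: P = 5590 kPa, V = 8.25 L, T = 737 K.
Step 2 — Isobaric: P stays 5590 kPa; V/T = const ⇒ T₂ = 1440 K, V₂ = 16.1 L.
W = PΔV = 5590×(16.1−8.25) kPa·L = 44000 J.
ΔU = nCvΔT = 7.52×12.5×(1440−737) = 65900 J.
Q = ΔU + W = nCpΔT = 110000 J.
Net over both steps: W = -11600 J, Q = 96000 J, ΔU = 108000 J.

96000 J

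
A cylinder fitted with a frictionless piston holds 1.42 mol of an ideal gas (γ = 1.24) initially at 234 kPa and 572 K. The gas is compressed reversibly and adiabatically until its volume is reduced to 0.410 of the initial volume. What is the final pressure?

V₁ = nRT₁/P₁ = 1.42×8.314×572/234 = 28.9 L.
Adiabatic: TV^(γ−1) = const ⇒ T₂ = 572×(2.44)^0.240 = 708 K; PV^γ = const ⇒ P₂ = 707 kPa.

707 kPa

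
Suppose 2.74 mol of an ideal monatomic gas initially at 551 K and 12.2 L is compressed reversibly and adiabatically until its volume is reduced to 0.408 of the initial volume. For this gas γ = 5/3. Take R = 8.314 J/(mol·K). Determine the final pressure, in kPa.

P₁ = nRT₁/V₁ = 2.74×8.314×551/12.2 = 1030 kPa.
Adiabatic: TV^(γ−1) = const ⇒ T₂ = 551×(2.45)^0.667 = 1000 K; PV^γ = const ⇒ P₂ = 4580 kPa.

4580 kPa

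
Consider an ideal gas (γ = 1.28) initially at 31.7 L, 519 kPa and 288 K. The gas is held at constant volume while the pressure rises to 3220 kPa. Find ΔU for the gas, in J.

n = P₁V₁/(RT₁) = 519×31.7/(8.314×288) = 6.87 mol.
Isochoric: V stays 31.7 L; P/T = const ⇒ T₂ = 1790 K, P₂ = 3220 kPa.
For an ideal gas ΔU = nCvΔT with Cv = R/(γ−1) = 29.7 J/(mol·K).
ΔU = 6.87×29.7×(1790−288) = 306000 J.

306000 J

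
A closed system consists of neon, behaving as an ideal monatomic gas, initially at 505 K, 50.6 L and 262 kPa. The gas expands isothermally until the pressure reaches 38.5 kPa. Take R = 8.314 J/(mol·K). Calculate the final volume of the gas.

344 L

Isothermal: T stays 505 K; PV = const ⇒ V₂ = 344 L, P₂ = 38.5 kPa.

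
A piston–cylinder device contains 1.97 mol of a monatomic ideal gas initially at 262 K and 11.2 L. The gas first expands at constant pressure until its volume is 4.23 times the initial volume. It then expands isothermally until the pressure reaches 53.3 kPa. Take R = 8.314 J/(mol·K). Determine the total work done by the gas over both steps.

49700 J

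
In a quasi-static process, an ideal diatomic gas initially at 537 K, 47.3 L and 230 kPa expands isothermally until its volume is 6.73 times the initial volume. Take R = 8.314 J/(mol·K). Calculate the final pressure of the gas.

Isothermal: T stays 537 K; PV = const ⇒ V₂ = 318 L, P₂ = 34.2 kPa.

34.2 kPa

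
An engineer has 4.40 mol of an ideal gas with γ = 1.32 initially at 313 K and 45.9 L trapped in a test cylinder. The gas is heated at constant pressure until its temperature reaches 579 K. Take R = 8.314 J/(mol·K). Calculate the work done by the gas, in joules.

P₁ = nRT₁/V₁ = 4.40×8.314×313/45.9 = 249 kPa.
Isobaric: P stays 249 kPa; V/T = const ⇒ T₂ = 579 K, V₂ = 84.9 L.
W = PΔV = 249×(84.9−45.9) kPa·L = 9730 J.

9730 J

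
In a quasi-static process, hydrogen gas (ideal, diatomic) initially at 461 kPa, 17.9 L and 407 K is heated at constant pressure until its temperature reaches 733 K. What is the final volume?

Isobaric: P stays 461 kPa; V/T = const ⇒ T₂ = 733 K, V₂ = 32.2 L.

32.2 L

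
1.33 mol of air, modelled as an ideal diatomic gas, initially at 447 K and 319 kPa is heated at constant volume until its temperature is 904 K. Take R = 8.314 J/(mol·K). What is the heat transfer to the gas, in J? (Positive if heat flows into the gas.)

12600 J

V₁ = nRT₁/P₁ = 1.33×8.314×447/319 = 15.5 L.
Isochoric: V stays 15.5 L; P/T = const ⇒ T₂ = 904 K, P₂ = 645 kPa.
W = 0 (no volume change).
ΔU = nCvΔT = 1.33×20.8×(904−447) = 12600 J.
Q = ΔU = 12600 J.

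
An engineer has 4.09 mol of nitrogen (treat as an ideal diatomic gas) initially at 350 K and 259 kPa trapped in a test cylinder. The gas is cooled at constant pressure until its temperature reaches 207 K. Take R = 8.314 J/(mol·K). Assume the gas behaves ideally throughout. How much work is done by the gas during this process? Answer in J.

V₁ = nRT₁/P₁ = 4.09×8.314×350/259 = 46.0 L.
Isobaric: P stays 259 kPa; V/T = const ⇒ T₂ = 207 K, V₂ = 27.2 L.
W = PΔV = 259×(27.2−46.0) kPa·L = -4860 J.

-4860 J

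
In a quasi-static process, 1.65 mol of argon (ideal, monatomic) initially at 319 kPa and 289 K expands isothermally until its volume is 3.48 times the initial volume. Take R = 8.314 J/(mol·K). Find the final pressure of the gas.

V₁ = nRT₁/P₁ = 1.65×8.314×289/319 = 12.4 L.
Isothermal: T stays 289 K; PV = const ⇒ V₂ = 43.2 L, P₂ = 91.7 kPa.

91.7 kPa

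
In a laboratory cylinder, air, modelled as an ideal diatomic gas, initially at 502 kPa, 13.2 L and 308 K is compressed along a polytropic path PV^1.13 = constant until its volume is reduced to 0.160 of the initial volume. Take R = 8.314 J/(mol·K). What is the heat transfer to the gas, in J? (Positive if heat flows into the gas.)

n = P₁V₁/(RT₁) = 502×13.2/(8.314×308) = 2.59 mol.
Polytropic n=1.13: T₂ = T₁(V₁/V₂)^(n−1) = 308×(6.25)^0.13 = 391 K; P₂ = P₁(V₁/V₂)^n = 3980 kPa.
W = (P₁V₁−P₂V₂)/(n−1) = (502×13.2−3980×2.11)/0.13 = -13700 J.
ΔU = nCvΔT = 2.59×20.8×(391−308) = 4460 J.
Q = ΔU + W = -9260 J.

-9260 J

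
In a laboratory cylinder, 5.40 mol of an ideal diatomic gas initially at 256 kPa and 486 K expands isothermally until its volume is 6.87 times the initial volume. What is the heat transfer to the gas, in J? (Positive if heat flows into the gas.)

V₁ = nRT₁/P₁ = 5.40×8.314×486/256 = 85.2 L.
Isothermal: T stays 486 K; PV = const ⇒ V₂ = 586 L, P₂ = 37.3 kPa.
ΔU = 0 (ideal gas, T constant).
W = nRT ln(V₂/V₁) = 5.40×8.314×486×ln(6.87) = 42000 J.
Q = ΔU + W = 42000 J.

42000 J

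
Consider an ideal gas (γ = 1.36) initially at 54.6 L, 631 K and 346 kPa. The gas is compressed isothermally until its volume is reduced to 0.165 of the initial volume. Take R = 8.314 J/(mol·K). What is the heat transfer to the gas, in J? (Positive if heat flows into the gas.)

-34000 J

n = P₁V₁/(RT₁) = 346×54.6/(8.314×631) = 3.60 mol.
Isothermal: T stays 631 K; PV = const ⇒ V₂ = 9.01 L, P₂ = 2100 kPa.
ΔU = 0 (ideal gas, T constant).
W = nRT ln(V₂/V₁) = 3.60×8.314×631×ln(0.165) = -34000 J.
Q = ΔU + W = -34000 J.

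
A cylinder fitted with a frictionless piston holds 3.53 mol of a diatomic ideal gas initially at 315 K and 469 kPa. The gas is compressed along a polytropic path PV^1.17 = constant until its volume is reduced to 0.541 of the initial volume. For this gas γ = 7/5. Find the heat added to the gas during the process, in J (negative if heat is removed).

-3440 J

V₁ = nRT₁/P₁ = 3.53×8.314×315/469 = 19.7 L.
Polytropic n=1.17: T₂ = T₁(V₁/V₂)^(n−1) = 315×(1.85)^0.17 = 350 K; P₂ = P₁(V₁/V₂)^n = 962 kPa.
W = (P₁V₁−P₂V₂)/(n−1) = (469×19.7−962×10.7)/0.17 = -5990 J.
ΔU = nCvΔT = 3.53×20.8×(350−315) = 2540 J.
Q = ΔU + W = -3440 J.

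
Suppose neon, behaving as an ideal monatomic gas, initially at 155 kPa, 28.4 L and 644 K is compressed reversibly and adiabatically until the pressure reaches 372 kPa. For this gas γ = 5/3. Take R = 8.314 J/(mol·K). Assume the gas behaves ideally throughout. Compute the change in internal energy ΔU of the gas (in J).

n = P₁V₁/(RT₁) = 155×28.4/(8.314×644) = 0.822 mol.
Adiabatic: T₂/T₁ = (P₂/P₁)^((γ−1)/γ) ⇒ T₂ = 644×(2.40)^0.400 = 914 K; V₂ = 16.8 L.
For an ideal gas ΔU = nCvΔT with Cv = (3/2)R = 12.5 J/(mol·K).
ΔU = 0.822×12.5×(914−644) = 2770 J.

2770 J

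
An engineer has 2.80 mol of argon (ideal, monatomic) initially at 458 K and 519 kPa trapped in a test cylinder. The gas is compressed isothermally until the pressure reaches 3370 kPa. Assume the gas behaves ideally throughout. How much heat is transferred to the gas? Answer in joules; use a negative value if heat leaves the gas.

-19900 J

V₁ = nRT₁/P₁ = 2.80×8.314×458/519 = 20.5 L.
Isothermal: T stays 458 K; PV = const ⇒ V₂ = 3.16 L, P₂ = 3370 kPa.
ΔU = 0 (ideal gas, T constant).
W = nRT ln(V₂/V₁) = 2.80×8.314×458×ln(0.154) = -19900 J.
Q = ΔU + W = -19900 J.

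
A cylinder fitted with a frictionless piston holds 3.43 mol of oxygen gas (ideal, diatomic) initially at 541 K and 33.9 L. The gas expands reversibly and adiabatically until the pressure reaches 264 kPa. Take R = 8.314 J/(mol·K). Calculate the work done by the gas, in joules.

P₁ = nRT₁/V₁ = 3.43×8.314×541/33.9 = 455 kPa.
Adiabatic: T₂/T₁ = (P₂/P₁)^((γ−1)/γ) ⇒ T₂ = 541×(0.580)^0.286 = 463 K; V₂ = 50.0 L.
ΔU = nCvΔT = 3.43×20.8×(463−541) = -5560 J.
Q = 0 for an adiabatic process, so W = −ΔU = 5560 J.

5560 J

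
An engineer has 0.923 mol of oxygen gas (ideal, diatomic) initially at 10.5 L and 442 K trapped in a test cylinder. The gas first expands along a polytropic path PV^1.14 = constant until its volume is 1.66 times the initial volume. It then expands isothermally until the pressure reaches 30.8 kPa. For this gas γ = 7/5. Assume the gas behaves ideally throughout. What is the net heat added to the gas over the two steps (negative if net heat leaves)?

6680 J

P₁ = nRT₁/V₁ = 0.923×8.314×442/10.5 = 323 kPa.
Step 1 — Polytropic n=1.14: T₂ = T₁(V₁/V₂)^(n−1) = 442×(0.602)^0.14 = 412 K; P₂ = P₁(V₁/V₂)^n = 181 kPa.
W = (P₁V₁−P₂V₂)/(n−1) = (323×10.5−181×17.4)/0.14 = 1660 J.
ΔU = nCvΔT = 0.923×20.8×(412−442) = -581 J.
Q = ΔU + W = 1080 J.
State after step 1: P = 181 kPa, V = 17.4 L, T = 412 K.
Step 2 — Isothermal: T stays 412 K; PV = const ⇒ V₂ = 103 L, P₂ = 30.8 kPa.
ΔU = 0 (ideal gas, T constant).
W = nRT ln(V₂/V₁) = 0.923×8.314×412×ln(5.89) = 5600 J.
Q = ΔU + W = 5600 J.
Net over both steps: W = 7260 J, Q = 6680 J, ΔU = -581 J.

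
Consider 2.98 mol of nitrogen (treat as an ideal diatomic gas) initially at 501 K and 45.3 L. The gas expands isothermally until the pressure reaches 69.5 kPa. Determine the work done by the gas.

P₁ = nRT₁/V₁ = 2.98×8.314×501/45.3 = 274 kPa.
Isothermal: T stays 501 K; PV = const ⇒ V₂ = 179 L, P₂ = 69.5 kPa.
W = nRT ln(V₂/V₁) = 2.98×8.314×501×ln(3.94) = 17000 J.

17000 J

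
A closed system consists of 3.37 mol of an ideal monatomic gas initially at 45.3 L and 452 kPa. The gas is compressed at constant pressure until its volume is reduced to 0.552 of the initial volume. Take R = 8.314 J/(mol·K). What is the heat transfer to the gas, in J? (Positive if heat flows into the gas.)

T₁ = P₁V₁/(nR) = 452×45.3/(3.37×8.314) = 731 K.
Isobaric: P stays 452 kPa; V/T = const ⇒ T₂ = 403 K, V₂ = 25.0 L.
W = PΔV = 452×(25.0−45.3) kPa·L = -9170 J.
ΔU = nCvΔT = 3.37×12.5×(403−731) = -13800 J.
Q = ΔU + W = nCpΔT = -22900 J.

-22900 J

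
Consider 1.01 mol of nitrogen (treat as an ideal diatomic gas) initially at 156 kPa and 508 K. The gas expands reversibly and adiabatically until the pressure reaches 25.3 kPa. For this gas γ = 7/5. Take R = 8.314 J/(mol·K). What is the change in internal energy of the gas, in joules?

V₁ = nRT₁/P₁ = 1.01×8.314×508/156 = 27.3 L.
Adiabatic: T₂/T₁ = (P₂/P₁)^((γ−1)/γ) ⇒ T₂ = 508×(0.162)^0.286 = 302 K; V₂ = 100 L.
For an ideal gas ΔU = nCvΔT with Cv = (5/2)R = 20.8 J/(mol·K).
ΔU = 1.01×20.8×(302−508) = -4320 J.

-4320 J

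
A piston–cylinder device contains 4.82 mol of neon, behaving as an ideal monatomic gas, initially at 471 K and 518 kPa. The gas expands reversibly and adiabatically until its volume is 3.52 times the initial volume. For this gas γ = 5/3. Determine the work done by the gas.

16100 J

V₁ = nRT₁/P₁ = 4.82×8.314×471/518 = 36.4 L.
Adiabatic: TV^(γ−1) = const ⇒ T₂ = 471×(0.284)^0.667 = 204 K; PV^γ = const ⇒ P₂ = 63.6 kPa.
ΔU = nCvΔT = 4.82×12.5×(204−471) = -16100 J.
Q = 0 for an adiabatic process, so W = −ΔU = 16100 J.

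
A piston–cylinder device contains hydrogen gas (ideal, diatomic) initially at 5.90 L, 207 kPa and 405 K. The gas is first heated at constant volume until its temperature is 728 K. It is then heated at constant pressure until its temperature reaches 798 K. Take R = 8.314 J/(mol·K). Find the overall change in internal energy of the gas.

2960 J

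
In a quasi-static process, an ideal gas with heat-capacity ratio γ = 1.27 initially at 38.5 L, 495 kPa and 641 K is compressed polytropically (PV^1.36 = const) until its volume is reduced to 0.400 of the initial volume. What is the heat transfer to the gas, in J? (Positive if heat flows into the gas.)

n = P₁V₁/(RT₁) = 495×38.5/(8.314×641) = 3.58 mol.
Polytropic n=1.36: T₂ = T₁(V₁/V₂)^(n−1) = 641×(2.50)^0.36 = 891 K; P₂ = P₁(V₁/V₂)^n = 1720 kPa.
W = (P₁V₁−P₂V₂)/(n−1) = (495×38.5−1720×15.4)/0.36 = -20700 J.
ΔU = nCvΔT = 3.58×30.8×(891−641) = 27600 J.
Q = ΔU + W = 6900 J.

6900 J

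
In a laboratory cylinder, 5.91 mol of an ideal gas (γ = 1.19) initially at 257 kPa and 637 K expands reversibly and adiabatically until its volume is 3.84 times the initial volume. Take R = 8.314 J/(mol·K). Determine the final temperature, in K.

V₁ = nRT₁/P₁ = 5.91×8.314×637/257 = 122 L.
Adiabatic: TV^(γ−1) = const ⇒ T₂ = 637×(0.260)^0.190 = 493 K; PV^γ = const ⇒ P₂ = 51.8 kPa.

493 K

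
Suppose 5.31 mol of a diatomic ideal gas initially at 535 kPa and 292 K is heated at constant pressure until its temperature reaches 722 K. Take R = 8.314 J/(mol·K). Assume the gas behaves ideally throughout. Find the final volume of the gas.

59.6 L

V₁ = nRT₁/P₁ = 5.31×8.314×292/535 = 24.1 L.
Isobaric: P stays 535 kPa; V/T = const ⇒ T₂ = 722 K, V₂ = 59.6 L.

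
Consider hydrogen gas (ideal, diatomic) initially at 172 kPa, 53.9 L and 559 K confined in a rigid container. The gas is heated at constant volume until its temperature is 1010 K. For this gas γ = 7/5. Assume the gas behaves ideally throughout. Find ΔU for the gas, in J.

n = P₁V₁/(RT₁) = 172×53.9/(8.314×559) = 1.99 mol.
Isochoric: V stays 53.9 L; P/T = const ⇒ T₂ = 1010 K, P₂ = 311 kPa.
For an ideal gas ΔU = nCvΔT with Cv = (5/2)R = 20.8 J/(mol·K).
ΔU = 1.99×20.8×(1010−559) = 18700 J.

18700 J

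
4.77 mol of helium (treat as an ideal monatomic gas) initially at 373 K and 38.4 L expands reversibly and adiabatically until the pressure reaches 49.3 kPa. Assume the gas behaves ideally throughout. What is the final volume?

P₁ = nRT₁/V₁ = 4.77×8.314×373/38.4 = 385 kPa.
Adiabatic: T₂/T₁ = (P₂/P₁)^((γ−1)/γ) ⇒ T₂ = 373×(0.128)^0.400 = 164 K; V₂ = 132 L.

132 L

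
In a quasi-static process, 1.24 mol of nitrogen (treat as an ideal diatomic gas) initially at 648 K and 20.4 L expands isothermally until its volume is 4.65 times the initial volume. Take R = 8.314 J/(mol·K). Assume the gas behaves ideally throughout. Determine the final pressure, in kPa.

70.4 kPa

P₁ = nRT₁/V₁ = 1.24×8.314×648/20.4 = 327 kPa.
Isothermal: T stays 648 K; PV = const ⇒ V₂ = 94.9 L, P₂ = 70.4 kPa.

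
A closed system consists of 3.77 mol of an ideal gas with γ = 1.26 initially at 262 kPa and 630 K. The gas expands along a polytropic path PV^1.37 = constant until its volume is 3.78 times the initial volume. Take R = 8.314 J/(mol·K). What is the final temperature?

385 K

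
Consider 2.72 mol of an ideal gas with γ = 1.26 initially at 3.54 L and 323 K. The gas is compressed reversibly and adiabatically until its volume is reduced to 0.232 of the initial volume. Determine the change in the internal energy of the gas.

P₁ = nRT₁/V₁ = 2.72×8.314×323/3.54 = 2060 kPa.
Adiabatic: TV^(γ−1) = const ⇒ T₂ = 323×(4.31)^0.260 = 472 K; PV^γ = const ⇒ P₂ = 13000 kPa.
For an ideal gas ΔU = nCvΔT with Cv = R/(γ−1) = 32.0 J/(mol·K).
ΔU = 2.72×32.0×(472−323) = 13000 J.

13000 J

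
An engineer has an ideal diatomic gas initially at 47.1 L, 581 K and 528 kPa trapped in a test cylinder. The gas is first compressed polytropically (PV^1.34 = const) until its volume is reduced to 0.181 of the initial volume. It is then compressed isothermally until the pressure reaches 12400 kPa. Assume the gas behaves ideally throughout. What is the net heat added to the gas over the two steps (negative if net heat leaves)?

n = P₁V₁/(RT₁) = 528×47.1/(8.314×581) = 5.15 mol.
Step 1 — Polytropic n=1.34: T₂ = T₁(V₁/V₂)^(n−1) = 581×(5.52)^0.34 = 1040 K; P₂ = P₁(V₁/V₂)^n = 5220 kPa.
W = (P₁V₁−P₂V₂)/(n−1) = (528×47.1−5220×8.53)/0.34 = -57600 J.
ΔU = nCvΔT = 5.15×20.8×(1040−581) = 49000 J.
Q = ΔU + W = -8650 J.
State after step 1: P = 5220 kPa, V = 8.53 L, T = 1040 K.
Step 2 — Isothermal: T stays 1040 K; PV = const ⇒ V₂ = 3.59 L, P₂ = 12400 kPa.
ΔU = 0 (ideal gas, T constant).
W = nRT ln(V₂/V₁) = 5.15×8.314×1040×ln(0.421) = -38500 J.
Q = ΔU + W = -38500 J.
Net over both steps: W = -96200 J, Q = -47200 J, ΔU = 49000 J.

-47200 J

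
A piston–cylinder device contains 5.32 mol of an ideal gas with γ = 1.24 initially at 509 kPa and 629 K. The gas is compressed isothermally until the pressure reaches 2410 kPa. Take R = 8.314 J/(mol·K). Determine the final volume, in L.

V₁ = nRT₁/P₁ = 5.32×8.314×629/509 = 54.7 L.
Isothermal: T stays 629 K; PV = const ⇒ V₂ = 11.5 L, P₂ = 2410 kPa.

11.5 L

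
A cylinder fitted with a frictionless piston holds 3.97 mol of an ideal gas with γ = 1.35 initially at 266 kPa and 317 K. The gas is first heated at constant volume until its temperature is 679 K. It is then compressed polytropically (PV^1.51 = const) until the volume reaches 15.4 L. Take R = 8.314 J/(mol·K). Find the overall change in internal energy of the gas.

V₁ = nRT₁/P₁ = 3.97×8.314×317/266 = 39.3 L.
Step 1 — Isochoric: V stays 39.3 L; P/T = const ⇒ T₂ = 679 K, P₂ = 570 kPa.
W = 0 (no volume change).
ΔU = nCvΔT = 3.97×23.8×(679−317) = 34100 J.
Q = ΔU = 34100 J.
State after step 1: P = 570 kPa, V = 39.3 L, T = 679 K.
Step 2 — Polytropic n=1.51: T₂ = T₁(V₁/V₂)^(n−1) = 679×(2.55)^0.51 = 1100 K; P₂ = P₁(V₁/V₂)^n = 2350 kPa.
W = (P₁V₁−P₂V₂)/(n−1) = (570×39.3−2350×15.4)/0.51 = -26900 J.
ΔU = nCvΔT = 3.97×23.8×(1100−679) = 39300 J.
Q = ΔU + W = 12300 J.
Net over both steps: W = -26900 J, Q = 46500 J, ΔU = 73400 J.

73400 J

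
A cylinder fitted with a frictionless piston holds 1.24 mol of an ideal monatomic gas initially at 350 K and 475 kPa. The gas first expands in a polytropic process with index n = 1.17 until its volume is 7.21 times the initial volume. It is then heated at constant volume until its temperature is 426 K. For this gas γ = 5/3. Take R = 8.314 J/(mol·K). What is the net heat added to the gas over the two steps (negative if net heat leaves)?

V₁ = nRT₁/P₁ = 1.24×8.314×350/475 = 7.60 L.
Step 1 — Polytropic n=1.17: T₂ = T₁(V₁/V₂)^(n−1) = 350×(0.139)^0.17 = 250 K; P₂ = P₁(V₁/V₂)^n = 47.1 kPa.
W = (P₁V₁−P₂V₂)/(n−1) = (475×7.60−47.1×54.8)/0.17 = 6050 J.
ΔU = nCvΔT = 1.24×12.5×(250−350) = -1540 J.
Q = ΔU + W = 4510 J.
State after step 1: P = 47.1 kPa, V = 54.8 L, T = 250 K.
Step 2 — Isochoric: V stays 54.8 L; P/T = const ⇒ T₂ = 426 K, P₂ = 80.2 kPa.
W = 0 (no volume change).
ΔU = nCvΔT = 1.24×12.5×(426−250) = 2720 J.
Q = ΔU = 2720 J.
Net over both steps: W = 6050 J, Q = 7230 J, ΔU = 1180 J.

7230 J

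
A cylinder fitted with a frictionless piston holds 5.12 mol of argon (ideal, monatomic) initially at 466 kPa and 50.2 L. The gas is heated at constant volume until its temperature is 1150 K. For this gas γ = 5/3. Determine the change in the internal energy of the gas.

T₁ = P₁V₁/(nR) = 466×50.2/(5.12×8.314) = 550 K.
Isochoric: V stays 50.2 L; P/T = const ⇒ T₂ = 1150 K, P₂ = 975 kPa.
For an ideal gas ΔU = nCvΔT with Cv = (3/2)R = 12.5 J/(mol·K).
ΔU = 5.12×12.5×(1150−550) = 38300 J.

38300 J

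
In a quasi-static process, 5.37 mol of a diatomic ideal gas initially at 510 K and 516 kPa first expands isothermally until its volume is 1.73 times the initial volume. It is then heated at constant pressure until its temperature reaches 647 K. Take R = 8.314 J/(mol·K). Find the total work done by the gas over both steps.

18600 J

V₁ = nRT₁/P₁ = 5.37×8.314×510/516 = 44.1 L.
Step 1 — Isothermal: T stays 510 K; PV = const ⇒ V₂ = 76.3 L, P₂ = 298 kPa.
ΔU = 0 (ideal gas, T constant).
W = nRT ln(V₂/V₁) = 5.37×8.314×510×ln(1.73) = 12500 J.
Q = ΔU + W = 12500 J.
State after step 1: P = 298 kPa, V = 76.3 L, T = 510 K.
Step 2 — Isobaric: P stays 298 kPa; V/T = const ⇒ T₂ = 647 K, V₂ = 96.8 L.
W = PΔV = 298×(96.8−76.3) kPa·L = 6120 J.
ΔU = nCvΔT = 5.37×20.8×(647−510) = 15300 J.
Q = ΔU + W = nCpΔT = 21400 J.
Net over both steps: W = 18600 J, Q = 33900 J, ΔU = 15300 J.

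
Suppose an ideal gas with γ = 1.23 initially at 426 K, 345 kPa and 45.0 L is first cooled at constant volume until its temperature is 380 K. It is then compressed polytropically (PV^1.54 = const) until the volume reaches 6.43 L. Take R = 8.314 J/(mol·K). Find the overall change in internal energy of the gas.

n = P₁V₁/(RT₁) = 345×45.0/(8.314×426) = 4.38 mol.
Step 1 — Isochoric: V stays 45.0 L; P/T = const ⇒ T₂ = 380 K, P₂ = 308 kPa.
W = 0 (no volume change).
ΔU = nCvΔT = 4.38×36.1×(380−426) = -7290 J.
Q = ΔU = -7290 J.
State after step 1: P = 308 kPa, V = 45.0 L, T = 380 K.
Step 2 — Polytropic n=1.54: T₂ = T₁(V₁/V₂)^(n−1) = 380×(7.00)^0.54 = 1090 K; P₂ = P₁(V₁/V₂)^n = 6160 kPa.
W = (P₁V₁−P₂V₂)/(n−1) = (308×45.0−6160×6.43)/0.54 = -47700 J.
ΔU = nCvΔT = 4.38×36.1×(1090−380) = 112000 J.
Q = ΔU + W = 64300 J.
Net over both steps: W = -47700 J, Q = 57000 J, ΔU = 105000 J.

105000 J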